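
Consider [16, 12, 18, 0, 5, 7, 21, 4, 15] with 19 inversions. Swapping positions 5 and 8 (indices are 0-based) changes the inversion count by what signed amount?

Positions 5 and 8 hold 7 and 15; after swapping, the array is [16, 12, 18, 0, 5, 15, 21, 4, 7].
Element-by-element contributions:
16: 6
12: 4
18: 5
0: 0
5: 1
15: 2
21: 2
4: 0
7: 0
Sum: 6 + 4 + 5 + 0 + 1 + 2 + 2 + 0 + 0 = 20
Change: 20 − 19 = +1

+1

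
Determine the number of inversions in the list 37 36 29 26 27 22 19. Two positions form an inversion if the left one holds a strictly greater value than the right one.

There are 20 out-of-order pairs.

Element-by-element contributions:
37: 6
36: 5
29: 4
26: 2
27: 2
22: 1
19: 0
Sum: 6 + 5 + 4 + 2 + 2 + 1 + 0 = 20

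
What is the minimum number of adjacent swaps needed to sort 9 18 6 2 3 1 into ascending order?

13

Each adjacent swap fixes exactly one inversion, so the minimum swap count equals the number of inversions.
Count inversions — for each element, later elements that are smaller:
9: 6, 2, 3, 1 → 4
18: 6, 2, 3, 1 → 4
6: 2, 3, 1 → 3
2: 1 → 1
3: 1 → 1
1: none → 0
Total inversions: 4 + 4 + 3 + 1 + 1 + 0 = 13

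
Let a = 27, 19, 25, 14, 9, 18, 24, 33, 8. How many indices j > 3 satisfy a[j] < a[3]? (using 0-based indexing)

2

The element at index 3 is 14.
Elements after it: 9, 18, 24, 33, 8
Those smaller than 14: 9, 8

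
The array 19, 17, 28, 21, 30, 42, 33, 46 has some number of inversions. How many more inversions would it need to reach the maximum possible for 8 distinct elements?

Maximum inversions for 8 distinct elements is C(8, 2) = 8·7/2 = 28.
Current inversions — for each element, count later smaller elements:
19: 1
17: 0
28: 1
21: 0
30: 0
42: 1
33: 0
46: 0
Current total: 1 + 0 + 1 + 0 + 0 + 1 + 0 + 0 = 3
Shortfall: 28 − 3 = 25

25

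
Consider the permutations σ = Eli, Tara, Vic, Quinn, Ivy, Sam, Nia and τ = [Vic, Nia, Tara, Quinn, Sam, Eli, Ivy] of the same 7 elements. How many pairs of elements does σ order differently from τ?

There are 11 discordant pairs.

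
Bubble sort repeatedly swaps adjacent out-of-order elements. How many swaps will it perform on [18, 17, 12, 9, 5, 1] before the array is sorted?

Swaps: 15

Each adjacent swap fixes exactly one inversion, so the minimum swap count equals the number of inversions.
Count inversions — for each element, later elements that are smaller:
18: 17, 12, 9, 5, 1 → 5
17: 12, 9, 5, 1 → 4
12: 9, 5, 1 → 3
9: 5, 1 → 2
5: 1 → 1
1: none → 0
Total inversions: 5 + 4 + 3 + 2 + 1 + 0 = 15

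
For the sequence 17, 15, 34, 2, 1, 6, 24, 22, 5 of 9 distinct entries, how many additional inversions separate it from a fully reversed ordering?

16

Maximum inversions for 9 distinct elements is C(9, 2) = 9·8/2 = 36.
Current inversions — for each element, count later smaller elements:
17: 5
15: 4
34: 6
2: 1
1: 0
6: 1
24: 2
22: 1
5: 0
Current total: 5 + 4 + 6 + 1 + 0 + 1 + 2 + 1 + 0 = 20
Shortfall: 36 − 20 = 16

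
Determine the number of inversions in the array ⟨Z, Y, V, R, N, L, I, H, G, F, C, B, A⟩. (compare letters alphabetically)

For each element, count later entries that are smaller:
Z → Y, V, R, N, L, I, H, G, F, C, B, A → 12
Y → V, R, N, L, I, H, G, F, C, B, A → 11
V → R, N, L, I, H, G, F, C, B, A → 10
R → N, L, I, H, G, F, C, B, A → 9
N → L, I, H, G, F, C, B, A → 8
L → I, H, G, F, C, B, A → 7
I → H, G, F, C, B, A → 6
H → G, F, C, B, A → 5
G → F, C, B, A → 4
F → C, B, A → 3
C → B, A → 2
B → A → 1
A → none → 0
Sum: 12 + 11 + 10 + 9 + 8 + 7 + 6 + 5 + 4 + 3 + 2 + 1 + 0 = 78

Out-of-order pairs: 78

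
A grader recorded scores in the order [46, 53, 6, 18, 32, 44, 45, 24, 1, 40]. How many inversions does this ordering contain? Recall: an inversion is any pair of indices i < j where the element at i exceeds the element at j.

Element-by-element contributions:
46 → 6, 18, 32, 44, 45, 24, 1, 40 → 8
53 → 6, 18, 32, 44, 45, 24, 1, 40 → 8
6 → 1 → 1
18 → 1 → 1
32 → 24, 1 → 2
44 → 24, 1, 40 → 3
45 → 24, 1, 40 → 3
24 → 1 → 1
1 → none → 0
40 → none → 0
Sum: 8 + 8 + 1 + 1 + 2 + 3 + 3 + 1 + 0 + 0 = 27

27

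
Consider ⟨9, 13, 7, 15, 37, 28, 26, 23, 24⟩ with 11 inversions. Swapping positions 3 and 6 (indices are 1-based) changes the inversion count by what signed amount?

+3

Positions 3 and 6 hold 7 and 28; after swapping, the array is [9, 13, 28, 15, 37, 7, 26, 23, 24].
Sweep left to right; for each value list the smaller values that follow it:
9 → 7 → 1
13 → 7 → 1
28 → 15, 7, 26, 23, 24 → 5
15 → 7 → 1
37 → 7, 26, 23, 24 → 4
7 → none → 0
26 → 23, 24 → 2
23 → none → 0
24 → none → 0
Sum: 1 + 1 + 5 + 1 + 4 + 0 + 2 + 0 + 0 = 14
Change: 14 − 11 = +3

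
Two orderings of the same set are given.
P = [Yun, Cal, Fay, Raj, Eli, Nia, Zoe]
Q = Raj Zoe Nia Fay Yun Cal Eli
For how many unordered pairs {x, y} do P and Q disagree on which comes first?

14 disagreeing pairs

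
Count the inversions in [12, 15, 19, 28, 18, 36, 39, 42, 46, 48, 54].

2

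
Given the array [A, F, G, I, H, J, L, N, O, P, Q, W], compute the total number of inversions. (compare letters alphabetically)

Sweep left to right; for each value list the smaller values that follow it:
A → none → 0
F → none → 0
G → none → 0
I → H → 1
H → none → 0
J → none → 0
L → none → 0
N → none → 0
O → none → 0
P → none → 0
Q → none → 0
W → none → 0
Sum: 0 + 0 + 0 + 1 + 0 + 0 + 0 + 0 + 0 + 0 + 0 + 0 = 1

1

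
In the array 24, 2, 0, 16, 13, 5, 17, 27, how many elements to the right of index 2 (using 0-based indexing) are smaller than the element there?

The element at index 2 is 0.
Elements after it: 16, 13, 5, 17, 27
None of them are smaller than 0.

0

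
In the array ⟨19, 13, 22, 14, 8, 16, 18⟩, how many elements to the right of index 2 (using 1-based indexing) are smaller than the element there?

1

The element at index 2 is 13.
Elements after it: 22, 14, 8, 16, 18
Those smaller than 13: 8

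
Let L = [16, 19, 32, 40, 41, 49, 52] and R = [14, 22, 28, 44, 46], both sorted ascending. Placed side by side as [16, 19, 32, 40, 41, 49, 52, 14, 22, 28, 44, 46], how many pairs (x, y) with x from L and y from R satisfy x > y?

21 cross-inversions

Take each right-half value and tally the left-half values above it:
r = 14: 16, 19, 32, 40, 41, 49, 52 → 7
r = 22: 32, 40, 41, 49, 52 → 5
r = 28: 32, 40, 41, 49, 52 → 5
r = 44: 49, 52 → 2
r = 46: 49, 52 → 2
Cross-inversions: 7 + 5 + 5 + 2 + 2 = 21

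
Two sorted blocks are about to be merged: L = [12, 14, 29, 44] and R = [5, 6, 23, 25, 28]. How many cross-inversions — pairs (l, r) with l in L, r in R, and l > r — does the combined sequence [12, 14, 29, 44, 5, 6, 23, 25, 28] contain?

For each element r of the right run, count left-run elements greater than r:
r = 5: 12, 14, 29, 44 → 4
r = 6: 12, 14, 29, 44 → 4
r = 23: 29, 44 → 2
r = 25: 29, 44 → 2
r = 28: 29, 44 → 2
Cross-inversions: 4 + 4 + 2 + 2 + 2 = 14

14 split inversions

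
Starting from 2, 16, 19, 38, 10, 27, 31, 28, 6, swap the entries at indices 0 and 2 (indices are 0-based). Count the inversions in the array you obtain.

Positions 0 and 2 hold 2 and 19; after swapping, the array is [19, 16, 2, 38, 10, 27, 31, 28, 6].
Sweep left to right; for each value list the smaller values that follow it:
19: 4
16: 3
2: 0
38: 5
10: 1
27: 1
31: 2
28: 1
6: 0
Sum: 4 + 3 + 0 + 5 + 1 + 1 + 2 + 1 + 0 = 17

17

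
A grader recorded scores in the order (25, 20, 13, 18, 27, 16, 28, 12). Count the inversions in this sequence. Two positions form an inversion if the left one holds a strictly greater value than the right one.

There are 16 inversions.

Element-by-element contributions:
25: 5
20: 4
13: 1
18: 2
27: 2
16: 1
28: 1
12: 0
Sum: 5 + 4 + 1 + 2 + 2 + 1 + 1 + 0 = 16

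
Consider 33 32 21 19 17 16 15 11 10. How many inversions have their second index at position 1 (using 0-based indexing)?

The element at index 1 is 32.
Elements before it: 33
Those larger than 32: 33

1 such element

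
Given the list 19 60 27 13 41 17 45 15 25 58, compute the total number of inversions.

21 inversions

Sweep left to right; for each value list the smaller values that follow it:
19: 3
60: 8
27: 4
13: 0
41: 3
17: 1
45: 2
15: 0
25: 0
58: 0
Sum: 3 + 8 + 4 + 0 + 3 + 1 + 2 + 0 + 0 + 0 = 21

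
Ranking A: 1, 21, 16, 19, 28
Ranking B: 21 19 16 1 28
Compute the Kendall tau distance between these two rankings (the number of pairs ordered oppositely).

Assign each item its position (1..5) in the first ordering, then rewrite the second ordering as that position sequence:
positions: 1→1, 21→2, 16→3, 19→4, 28→5
second ordering as positions: [2, 4, 3, 1, 5]
Discordant pairs = inversions in this position sequence.
2: 1 → 1
4: 3, 1 → 2
3: 1 → 1
1: 0
5: 0
Total: 1 + 2 + 1 + 0 + 0 = 4

4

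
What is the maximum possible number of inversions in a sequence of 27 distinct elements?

A reversed (strictly descending) arrangement makes every pair an inversion, giving C(27, 2) inversions.
C(27, 2) = 27·26/2 = 351

351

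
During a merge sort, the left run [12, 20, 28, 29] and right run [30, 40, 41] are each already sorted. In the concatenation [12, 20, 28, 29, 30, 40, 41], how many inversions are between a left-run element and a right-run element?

Take each right-half value and tally the left-half values above it:
r = 30: none → 0
r = 40: none → 0
r = 41: none → 0
Cross-inversions: 0 + 0 + 0 = 0

0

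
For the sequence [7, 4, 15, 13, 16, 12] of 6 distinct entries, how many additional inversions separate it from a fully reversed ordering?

10

Maximum inversions for 6 distinct elements is C(6, 2) = 6·5/2 = 15.
Current inversions — for each element, count later smaller elements:
7: 1
4: 0
15: 2
13: 1
16: 1
12: 0
Current total: 1 + 0 + 2 + 1 + 1 + 0 = 5
Shortfall: 15 − 5 = 10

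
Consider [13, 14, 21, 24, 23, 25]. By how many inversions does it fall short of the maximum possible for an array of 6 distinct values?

Maximum inversions for 6 distinct elements is C(6, 2) = 6·5/2 = 15.
Current inversions — for each element, count later smaller elements:
13: 0
14: 0
21: 0
24: 1
23: 0
25: 0
Current total: 0 + 0 + 0 + 1 + 0 + 0 = 1
Shortfall: 15 − 1 = 14

14 inversions short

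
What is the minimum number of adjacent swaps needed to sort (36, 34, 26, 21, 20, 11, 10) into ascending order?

21

The minimum number of adjacent swaps to sort an array equals its inversion count, since every such swap removes exactly one inversion.
Count inversions — for each element, later elements that are smaller:
36: 34, 26, 21, 20, 11, 10 → 6
34: 26, 21, 20, 11, 10 → 5
26: 21, 20, 11, 10 → 4
21: 20, 11, 10 → 3
20: 11, 10 → 2
11: 10 → 1
10: none → 0
Total inversions: 6 + 5 + 4 + 3 + 2 + 1 + 0 = 21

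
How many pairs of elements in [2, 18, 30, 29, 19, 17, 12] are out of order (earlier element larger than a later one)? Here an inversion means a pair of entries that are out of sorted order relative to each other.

Out-of-order pairs: 12

Inversion pairs (indices are 0-based):
(1,5): 18 > 17
(1,6): 18 > 12
(2,3): 30 > 29
(2,4): 30 > 19
(2,5): 30 > 17
(2,6): 30 > 12
(3,4): 29 > 19
(3,5): 29 > 17
(3,6): 29 > 12
(4,5): 19 > 17
(4,6): 19 > 12
(5,6): 17 > 12
That's 12 pairs.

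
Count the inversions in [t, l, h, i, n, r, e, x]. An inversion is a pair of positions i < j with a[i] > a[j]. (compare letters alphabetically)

13 out-of-order pairs

Element-by-element contributions:
t: 6
l: 3
h: 1
i: 1
n: 1
r: 1
e: 0
x: 0
Sum: 6 + 3 + 1 + 1 + 1 + 1 + 0 + 0 = 13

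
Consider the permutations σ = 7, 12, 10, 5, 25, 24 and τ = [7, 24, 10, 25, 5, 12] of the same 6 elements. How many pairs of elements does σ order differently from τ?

8 discordant pairs

Assign each item its position (1..6) in the first ordering, then rewrite the second ordering as that position sequence:
positions: 7→1, 12→2, 10→3, 5→4, 25→5, 24→6
second ordering as positions: [1, 6, 3, 5, 4, 2]
Discordant pairs = inversions in this position sequence.
1: 0
6: 3, 5, 4, 2 → 4
3: 2 → 1
5: 4, 2 → 2
4: 2 → 1
2: 0
Total: 0 + 4 + 1 + 2 + 1 + 0 = 8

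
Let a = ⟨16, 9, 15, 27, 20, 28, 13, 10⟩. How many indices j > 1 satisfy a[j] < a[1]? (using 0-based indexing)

0 such elements

The element at index 1 is 9.
Elements after it: 15, 27, 20, 28, 13, 10
None of them are smaller than 9.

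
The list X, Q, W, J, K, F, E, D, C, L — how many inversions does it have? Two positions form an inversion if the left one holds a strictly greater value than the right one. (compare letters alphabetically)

Count, for each position, how many later elements it exceeds:
X: 9
Q: 7
W: 7
J: 4
K: 4
F: 3
E: 2
D: 1
C: 0
L: 0
Sum: 9 + 7 + 7 + 4 + 4 + 3 + 2 + 1 + 0 + 0 = 37

37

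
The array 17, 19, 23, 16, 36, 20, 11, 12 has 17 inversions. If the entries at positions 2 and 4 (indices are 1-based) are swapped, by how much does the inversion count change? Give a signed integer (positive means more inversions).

-1

Positions 2 and 4 hold 19 and 16; after swapping, the array is [17, 16, 23, 19, 36, 20, 11, 12].
For each element, count later entries that are smaller:
17 → 16, 11, 12 → 3
16 → 11, 12 → 2
23 → 19, 20, 11, 12 → 4
19 → 11, 12 → 2
36 → 20, 11, 12 → 3
20 → 11, 12 → 2
11 → none → 0
12 → none → 0
Sum: 3 + 2 + 4 + 2 + 3 + 2 + 0 + 0 = 16
Change: 16 − 17 = -1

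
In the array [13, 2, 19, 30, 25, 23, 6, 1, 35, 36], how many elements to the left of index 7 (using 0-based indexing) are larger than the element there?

7

The element at index 7 is 1.
Elements before it: 13, 2, 19, 30, 25, 23, 6
Those larger than 1: 13, 2, 19, 30, 25, 23, 6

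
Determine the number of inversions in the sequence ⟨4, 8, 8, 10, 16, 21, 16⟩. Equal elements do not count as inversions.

1

Listing every pair i<j with a[i]>a[j] (using 1-based positions):
(6,7): 21 > 16
That's 1 pair.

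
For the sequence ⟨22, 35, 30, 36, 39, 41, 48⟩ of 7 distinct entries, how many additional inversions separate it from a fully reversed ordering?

Maximum inversions for 7 distinct elements is C(7, 2) = 7·6/2 = 21.
Current inversions — for each element, count later smaller elements:
22: 0
35: 1
30: 0
36: 0
39: 0
41: 0
48: 0
Current total: 0 + 1 + 0 + 0 + 0 + 0 + 0 = 1
Shortfall: 21 − 1 = 20

20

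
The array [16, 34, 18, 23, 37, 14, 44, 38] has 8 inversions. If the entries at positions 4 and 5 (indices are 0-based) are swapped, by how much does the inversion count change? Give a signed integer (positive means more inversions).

Positions 4 and 5 hold 37 and 14; after swapping, the array is [16, 34, 18, 23, 14, 37, 44, 38].
For each element, count later entries that are smaller:
16: 1
34: 3
18: 1
23: 1
14: 0
37: 0
44: 1
38: 0
Sum: 1 + 3 + 1 + 1 + 0 + 0 + 1 + 0 = 7
Change: 7 − 8 = -1

-1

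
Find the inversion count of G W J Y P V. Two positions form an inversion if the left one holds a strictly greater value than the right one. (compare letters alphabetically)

5

Sweep left to right; for each value list the smaller values that follow it:
G → none → 0
W → J, P, V → 3
J → none → 0
Y → P, V → 2
P → none → 0
V → none → 0
Sum: 0 + 3 + 0 + 2 + 0 + 0 = 5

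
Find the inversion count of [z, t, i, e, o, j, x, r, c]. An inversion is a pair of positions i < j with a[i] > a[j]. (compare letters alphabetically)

Inversions: 23

Sweep left to right; for each value list the smaller values that follow it:
z: 8
t: 6
i: 2
e: 1
o: 2
j: 1
x: 2
r: 1
c: 0
Sum: 8 + 6 + 2 + 1 + 2 + 1 + 2 + 1 + 0 = 23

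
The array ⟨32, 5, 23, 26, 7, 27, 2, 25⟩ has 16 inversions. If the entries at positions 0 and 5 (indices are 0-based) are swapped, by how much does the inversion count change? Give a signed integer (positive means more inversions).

-1

Positions 0 and 5 hold 32 and 27; after swapping, the array is [27, 5, 23, 26, 7, 32, 2, 25].
Sweep left to right; for each value list the smaller values that follow it:
27: 6
5: 1
23: 2
26: 3
7: 1
32: 2
2: 0
25: 0
Sum: 6 + 1 + 2 + 3 + 1 + 2 + 0 + 0 = 15
Change: 15 − 16 = -1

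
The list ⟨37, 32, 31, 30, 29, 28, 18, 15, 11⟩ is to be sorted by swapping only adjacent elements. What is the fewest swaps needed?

Each adjacent swap fixes exactly one inversion, so the minimum swap count equals the number of inversions.
Count inversions — for each element, later elements that are smaller:
37: 32, 31, 30, 29, 28, 18, 15, 11 → 8
32: 31, 30, 29, 28, 18, 15, 11 → 7
31: 30, 29, 28, 18, 15, 11 → 6
30: 29, 28, 18, 15, 11 → 5
29: 28, 18, 15, 11 → 4
28: 18, 15, 11 → 3
18: 15, 11 → 2
15: 11 → 1
11: none → 0
Total inversions: 8 + 7 + 6 + 5 + 4 + 3 + 2 + 1 + 0 = 36

36 swaps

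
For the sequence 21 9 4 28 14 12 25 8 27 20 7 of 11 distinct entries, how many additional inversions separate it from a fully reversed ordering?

Maximum inversions for 11 distinct elements is C(11, 2) = 11·10/2 = 55.
Current inversions — for each element, count later smaller elements:
21: 7
9: 3
4: 0
28: 7
14: 3
12: 2
25: 3
8: 1
27: 2
20: 1
7: 0
Current total: 7 + 3 + 0 + 7 + 3 + 2 + 3 + 1 + 2 + 1 + 0 = 29
Shortfall: 55 − 29 = 26

26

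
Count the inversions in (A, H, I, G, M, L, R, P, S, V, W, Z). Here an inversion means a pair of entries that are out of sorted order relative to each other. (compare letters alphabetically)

Inversions: 4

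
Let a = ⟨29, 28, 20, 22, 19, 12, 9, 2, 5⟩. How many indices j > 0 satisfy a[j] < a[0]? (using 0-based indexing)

The element at index 0 is 29.
Elements after it: 28, 20, 22, 19, 12, 9, 2, 5
Those smaller than 29: 28, 20, 22, 19, 12, 9, 2, 5

8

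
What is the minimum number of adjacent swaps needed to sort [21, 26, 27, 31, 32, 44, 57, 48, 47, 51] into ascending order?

Minimum adjacent swaps = number of inversions (each swap of adjacent out-of-order elements removes one inversion and no swap can remove more).
Count inversions — for each element, later elements that are smaller:
21: none → 0
26: none → 0
27: none → 0
31: none → 0
32: none → 0
44: none → 0
57: 48, 47, 51 → 3
48: 47 → 1
47: none → 0
51: none → 0
Total inversions: 0 + 0 + 0 + 0 + 0 + 0 + 3 + 1 + 0 + 0 = 4

4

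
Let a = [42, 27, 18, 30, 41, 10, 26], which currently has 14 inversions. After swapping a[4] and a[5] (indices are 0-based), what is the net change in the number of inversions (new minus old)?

-1

Positions 4 and 5 hold 41 and 10; after swapping, the array is [42, 27, 18, 30, 10, 41, 26].
Count, for each position, how many later elements it exceeds:
42 → 27, 18, 30, 10, 41, 26 → 6
27 → 18, 10, 26 → 3
18 → 10 → 1
30 → 10, 26 → 2
10 → none → 0
41 → 26 → 1
26 → none → 0
Sum: 6 + 3 + 1 + 2 + 0 + 1 + 0 = 13
Change: 13 − 14 = -1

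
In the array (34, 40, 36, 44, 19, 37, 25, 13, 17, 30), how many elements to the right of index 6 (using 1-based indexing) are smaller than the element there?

4

The element at index 6 is 37.
Elements after it: 25, 13, 17, 30
Those smaller than 37: 25, 13, 17, 30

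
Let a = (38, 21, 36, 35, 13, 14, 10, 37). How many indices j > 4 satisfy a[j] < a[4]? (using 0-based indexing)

1 such element

The element at index 4 is 13.
Elements after it: 14, 10, 37
Those smaller than 13: 10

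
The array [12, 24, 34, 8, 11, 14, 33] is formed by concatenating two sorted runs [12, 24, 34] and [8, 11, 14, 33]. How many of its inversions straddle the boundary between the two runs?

9 split inversions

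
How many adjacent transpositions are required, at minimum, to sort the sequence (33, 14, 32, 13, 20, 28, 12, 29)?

Each adjacent swap fixes exactly one inversion, so the minimum swap count equals the number of inversions.
Count inversions — for each element, later elements that are smaller:
33: 14, 32, 13, 20, 28, 12, 29 → 7
14: 13, 12 → 2
32: 13, 20, 28, 12, 29 → 5
13: 12 → 1
20: 12 → 1
28: 12 → 1
12: none → 0
29: none → 0
Total inversions: 7 + 2 + 5 + 1 + 1 + 1 + 0 + 0 = 17

There are 17 adjacent swaps.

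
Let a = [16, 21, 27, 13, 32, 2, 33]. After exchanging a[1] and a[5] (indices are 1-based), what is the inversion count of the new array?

Positions 1 and 5 hold 16 and 32; after swapping, the array is [32, 21, 27, 13, 16, 2, 33].
For each element, count later entries that are smaller:
32 → 21, 27, 13, 16, 2 → 5
21 → 13, 16, 2 → 3
27 → 13, 16, 2 → 3
13 → 2 → 1
16 → 2 → 1
2 → none → 0
33 → none → 0
Sum: 5 + 3 + 3 + 1 + 1 + 0 + 0 = 13

13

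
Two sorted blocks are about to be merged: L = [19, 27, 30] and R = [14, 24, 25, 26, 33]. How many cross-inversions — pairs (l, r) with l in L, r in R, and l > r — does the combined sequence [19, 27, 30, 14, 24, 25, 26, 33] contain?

Take each right-half value and tally the left-half values above it:
r = 14: 19, 27, 30 → 3
r = 24: 27, 30 → 2
r = 25: 27, 30 → 2
r = 26: 27, 30 → 2
r = 33: none → 0
Cross-inversions: 3 + 2 + 2 + 2 + 0 = 9

9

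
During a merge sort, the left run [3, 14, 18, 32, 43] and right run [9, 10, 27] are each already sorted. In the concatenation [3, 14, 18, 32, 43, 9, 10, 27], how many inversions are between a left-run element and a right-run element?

10 cross-inversions

Take each right-half value and tally the left-half values above it:
r = 9: 14, 18, 32, 43 → 4
r = 10: 14, 18, 32, 43 → 4
r = 27: 32, 43 → 2
Cross-inversions: 4 + 4 + 2 = 10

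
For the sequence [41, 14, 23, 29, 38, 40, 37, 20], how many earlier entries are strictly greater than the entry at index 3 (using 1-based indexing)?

1

The element at index 3 is 23.
Elements before it: 41, 14
Those larger than 23: 41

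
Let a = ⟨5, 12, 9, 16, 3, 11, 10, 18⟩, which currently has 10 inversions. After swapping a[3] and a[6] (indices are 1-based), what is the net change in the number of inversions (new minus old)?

+1

Positions 3 and 6 hold 9 and 11; after swapping, the array is [5, 12, 11, 16, 3, 9, 10, 18].
For each element, count later entries that are smaller:
5 → 3 → 1
12 → 11, 3, 9, 10 → 4
11 → 3, 9, 10 → 3
16 → 3, 9, 10 → 3
3 → none → 0
9 → none → 0
10 → none → 0
18 → none → 0
Sum: 1 + 4 + 3 + 3 + 0 + 0 + 0 + 0 = 11
Change: 11 − 10 = +1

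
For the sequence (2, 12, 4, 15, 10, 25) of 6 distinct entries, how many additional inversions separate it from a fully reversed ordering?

Maximum inversions for 6 distinct elements is C(6, 2) = 6·5/2 = 15.
Current inversions — for each element, count later smaller elements:
2: 0
12: 2
4: 0
15: 1
10: 0
25: 0
Current total: 0 + 2 + 0 + 1 + 0 + 0 = 3
Shortfall: 15 − 3 = 12

12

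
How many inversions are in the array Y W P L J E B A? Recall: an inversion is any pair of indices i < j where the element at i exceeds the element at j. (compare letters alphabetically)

Count, for each position, how many later elements it exceeds:
Y → W, P, L, J, E, B, A → 7
W → P, L, J, E, B, A → 6
P → L, J, E, B, A → 5
L → J, E, B, A → 4
J → E, B, A → 3
E → B, A → 2
B → A → 1
A → none → 0
Sum: 7 + 6 + 5 + 4 + 3 + 2 + 1 + 0 = 28

28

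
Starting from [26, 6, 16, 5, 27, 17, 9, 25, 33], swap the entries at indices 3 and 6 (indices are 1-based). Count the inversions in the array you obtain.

Positions 3 and 6 hold 16 and 17; after swapping, the array is [26, 6, 17, 5, 27, 16, 9, 25, 33].
Count, for each position, how many later elements it exceeds:
26 → 6, 17, 5, 16, 9, 25 → 6
6 → 5 → 1
17 → 5, 16, 9 → 3
5 → none → 0
27 → 16, 9, 25 → 3
16 → 9 → 1
9 → none → 0
25 → none → 0
33 → none → 0
Sum: 6 + 1 + 3 + 0 + 3 + 1 + 0 + 0 + 0 = 14

14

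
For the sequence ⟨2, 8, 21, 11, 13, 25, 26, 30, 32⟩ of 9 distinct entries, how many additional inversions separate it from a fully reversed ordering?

Maximum inversions for 9 distinct elements is C(9, 2) = 9·8/2 = 36.
Current inversions — for each element, count later smaller elements:
2: 0
8: 0
21: 2
11: 0
13: 0
25: 0
26: 0
30: 0
32: 0
Current total: 0 + 0 + 2 + 0 + 0 + 0 + 0 + 0 + 0 = 2
Shortfall: 36 − 2 = 34

34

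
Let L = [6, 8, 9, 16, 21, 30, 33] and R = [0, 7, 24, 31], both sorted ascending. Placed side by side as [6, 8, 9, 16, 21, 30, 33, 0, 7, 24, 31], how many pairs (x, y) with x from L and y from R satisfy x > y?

For each element r of the right run, count left-run elements greater than r:
r = 0: 6, 8, 9, 16, 21, 30, 33 → 7
r = 7: 8, 9, 16, 21, 30, 33 → 6
r = 24: 30, 33 → 2
r = 31: 33 → 1
Cross-inversions: 7 + 6 + 2 + 1 = 16

16 split inversions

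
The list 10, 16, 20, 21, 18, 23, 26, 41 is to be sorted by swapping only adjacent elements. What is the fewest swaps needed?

Each adjacent swap fixes exactly one inversion, so the minimum swap count equals the number of inversions.
Count inversions — for each element, later elements that are smaller:
10: none → 0
16: none → 0
20: 18 → 1
21: 18 → 1
18: none → 0
23: none → 0
26: none → 0
41: none → 0
Total inversions: 0 + 0 + 1 + 1 + 0 + 0 + 0 + 0 = 2

Adjacent swaps: 2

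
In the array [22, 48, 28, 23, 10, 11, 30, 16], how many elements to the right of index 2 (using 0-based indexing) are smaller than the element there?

The element at index 2 is 28.
Elements after it: 23, 10, 11, 30, 16
Those smaller than 28: 23, 10, 11, 16

4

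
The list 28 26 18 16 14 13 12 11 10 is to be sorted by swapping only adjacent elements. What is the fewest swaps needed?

Each adjacent swap fixes exactly one inversion, so the minimum swap count equals the number of inversions.
Count inversions — for each element, later elements that are smaller:
28: 26, 18, 16, 14, 13, 12, 11, 10 → 8
26: 18, 16, 14, 13, 12, 11, 10 → 7
18: 16, 14, 13, 12, 11, 10 → 6
16: 14, 13, 12, 11, 10 → 5
14: 13, 12, 11, 10 → 4
13: 12, 11, 10 → 3
12: 11, 10 → 2
11: 10 → 1
10: none → 0
Total inversions: 8 + 7 + 6 + 5 + 4 + 3 + 2 + 1 + 0 = 36

Swaps: 36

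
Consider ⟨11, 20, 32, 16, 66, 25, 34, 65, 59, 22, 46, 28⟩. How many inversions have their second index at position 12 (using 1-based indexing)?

6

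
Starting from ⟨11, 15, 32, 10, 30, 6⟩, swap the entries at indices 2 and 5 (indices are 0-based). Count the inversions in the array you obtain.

Positions 2 and 5 hold 32 and 6; after swapping, the array is [11, 15, 6, 10, 30, 32].
Count, for each position, how many later elements it exceeds:
11: 2
15: 2
6: 0
10: 0
30: 0
32: 0
Sum: 2 + 2 + 0 + 0 + 0 + 0 = 4

4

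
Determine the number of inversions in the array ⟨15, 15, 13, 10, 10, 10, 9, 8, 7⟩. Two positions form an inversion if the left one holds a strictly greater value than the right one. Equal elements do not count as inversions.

Count, for each position, how many later elements it exceeds:
15: 7
15: 7
13: 6
10: 3
10: 3
10: 3
9: 2
8: 1
7: 0
Sum: 7 + 7 + 6 + 3 + 3 + 3 + 2 + 1 + 0 = 32

32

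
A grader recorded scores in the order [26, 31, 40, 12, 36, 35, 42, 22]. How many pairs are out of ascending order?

12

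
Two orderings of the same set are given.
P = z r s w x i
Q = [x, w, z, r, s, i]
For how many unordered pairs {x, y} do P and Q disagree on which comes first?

7 disagreeing pairs

Assign each item its position (1..6) in the first ordering, then rewrite the second ordering as that position sequence:
positions: z→1, r→2, s→3, w→4, x→5, i→6
second ordering as positions: [5, 4, 1, 2, 3, 6]
Discordant pairs = inversions in this position sequence.
5: 4, 1, 2, 3 → 4
4: 1, 2, 3 → 3
1: 0
2: 0
3: 0
6: 0
Total: 4 + 3 + 0 + 0 + 0 + 0 = 7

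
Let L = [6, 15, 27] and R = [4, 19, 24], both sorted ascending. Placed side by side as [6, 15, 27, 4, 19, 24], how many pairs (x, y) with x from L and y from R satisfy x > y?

Count, for every r in R, how many entries of L exceed r:
r = 4: 6, 15, 27 → 3
r = 19: 27 → 1
r = 24: 27 → 1
Cross-inversions: 3 + 1 + 1 = 5

5 split inversions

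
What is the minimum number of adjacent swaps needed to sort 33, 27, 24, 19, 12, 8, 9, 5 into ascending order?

27

Each adjacent swap fixes exactly one inversion, so the minimum swap count equals the number of inversions.
Count inversions — for each element, later elements that are smaller:
33: 27, 24, 19, 12, 8, 9, 5 → 7
27: 24, 19, 12, 8, 9, 5 → 6
24: 19, 12, 8, 9, 5 → 5
19: 12, 8, 9, 5 → 4
12: 8, 9, 5 → 3
8: 5 → 1
9: 5 → 1
5: none → 0
Total inversions: 7 + 6 + 5 + 4 + 3 + 1 + 1 + 0 = 27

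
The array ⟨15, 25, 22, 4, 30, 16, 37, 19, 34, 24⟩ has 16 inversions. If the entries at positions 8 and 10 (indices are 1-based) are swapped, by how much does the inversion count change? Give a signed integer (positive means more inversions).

+1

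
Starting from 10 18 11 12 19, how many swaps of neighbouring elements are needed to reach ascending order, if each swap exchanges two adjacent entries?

The minimum number of adjacent swaps to sort an array equals its inversion count, since every such swap removes exactly one inversion.
Count inversions — for each element, later elements that are smaller:
10: none → 0
18: 11, 12 → 2
11: none → 0
12: none → 0
19: none → 0
Total inversions: 0 + 2 + 0 + 0 + 0 = 2

2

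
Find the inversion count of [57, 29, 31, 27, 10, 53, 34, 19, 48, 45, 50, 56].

For each element, count later entries that are smaller:
57 → 29, 31, 27, 10, 53, 34, 19, 48, 45, 50, 56 → 11
29 → 27, 10, 19 → 3
31 → 27, 10, 19 → 3
27 → 10, 19 → 2
10 → none → 0
53 → 34, 19, 48, 45, 50 → 5
34 → 19 → 1
19 → none → 0
48 → 45 → 1
45 → none → 0
50 → none → 0
56 → none → 0
Sum: 11 + 3 + 3 + 2 + 0 + 5 + 1 + 0 + 1 + 0 + 0 + 0 = 26

26 inversions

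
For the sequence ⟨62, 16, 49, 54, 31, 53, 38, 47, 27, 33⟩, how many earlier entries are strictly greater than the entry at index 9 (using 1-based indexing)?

7

The element at index 9 is 27.
Elements before it: 62, 16, 49, 54, 31, 53, 38, 47
Those larger than 27: 62, 49, 54, 31, 53, 38, 47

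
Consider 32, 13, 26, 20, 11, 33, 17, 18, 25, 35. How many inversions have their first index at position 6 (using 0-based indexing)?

0 such elements

The element at index 6 is 17.
Elements after it: 18, 25, 35
None of them are smaller than 17.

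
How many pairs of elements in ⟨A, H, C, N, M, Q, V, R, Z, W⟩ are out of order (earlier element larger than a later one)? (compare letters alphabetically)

For each element, count later entries that are smaller:
A: 0
H: 1
C: 0
N: 1
M: 0
Q: 0
V: 1
R: 0
Z: 1
W: 0
Sum: 0 + 1 + 0 + 1 + 0 + 0 + 1 + 0 + 1 + 0 = 4

Inversions: 4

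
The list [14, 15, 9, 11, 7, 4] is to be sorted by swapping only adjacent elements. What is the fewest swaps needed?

Adjacent swaps: 13

Minimum adjacent swaps = number of inversions (each swap of adjacent out-of-order elements removes one inversion and no swap can remove more).
Count inversions — for each element, later elements that are smaller:
14: 9, 11, 7, 4 → 4
15: 9, 11, 7, 4 → 4
9: 7, 4 → 2
11: 7, 4 → 2
7: 4 → 1
4: none → 0
Total inversions: 4 + 4 + 2 + 2 + 1 + 0 = 13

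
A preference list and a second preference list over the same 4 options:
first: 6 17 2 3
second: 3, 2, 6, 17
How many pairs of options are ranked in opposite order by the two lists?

5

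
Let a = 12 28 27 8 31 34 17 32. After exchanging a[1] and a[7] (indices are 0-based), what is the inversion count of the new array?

Positions 1 and 7 hold 28 and 32; after swapping, the array is [12, 32, 27, 8, 31, 34, 17, 28].
Count, for each position, how many later elements it exceeds:
12 → 8 → 1
32 → 27, 8, 31, 17, 28 → 5
27 → 8, 17 → 2
8 → none → 0
31 → 17, 28 → 2
34 → 17, 28 → 2
17 → none → 0
28 → none → 0
Sum: 1 + 5 + 2 + 0 + 2 + 2 + 0 + 0 = 12

12 inversions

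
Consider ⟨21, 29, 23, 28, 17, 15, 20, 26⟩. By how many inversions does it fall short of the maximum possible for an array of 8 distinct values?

Maximum inversions for 8 distinct elements is C(8, 2) = 8·7/2 = 28.
Current inversions — for each element, count later smaller elements:
21: 3
29: 6
23: 3
28: 4
17: 1
15: 0
20: 0
26: 0
Current total: 3 + 6 + 3 + 4 + 1 + 0 + 0 + 0 = 17
Shortfall: 28 − 17 = 11

11 inversions short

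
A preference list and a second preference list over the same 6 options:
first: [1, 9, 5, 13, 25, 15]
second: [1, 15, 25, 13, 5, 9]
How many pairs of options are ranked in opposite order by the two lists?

Assign each item its position (1..6) in the first ordering, then rewrite the second ordering as that position sequence:
positions: 1→1, 9→2, 5→3, 13→4, 25→5, 15→6
second ordering as positions: [1, 6, 5, 4, 3, 2]
Discordant pairs = inversions in this position sequence.
1: 0
6: 5, 4, 3, 2 → 4
5: 4, 3, 2 → 3
4: 3, 2 → 2
3: 2 → 1
2: 0
Total: 0 + 4 + 3 + 2 + 1 + 0 = 10

10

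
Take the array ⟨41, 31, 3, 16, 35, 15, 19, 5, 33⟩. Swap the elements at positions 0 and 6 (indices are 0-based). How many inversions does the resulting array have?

16 inversions

Positions 0 and 6 hold 41 and 19; after swapping, the array is [19, 31, 3, 16, 35, 15, 41, 5, 33].
For each element, count later entries that are smaller:
19: 4
31: 4
3: 0
16: 2
35: 3
15: 1
41: 2
5: 0
33: 0
Sum: 4 + 4 + 0 + 2 + 3 + 1 + 2 + 0 + 0 = 16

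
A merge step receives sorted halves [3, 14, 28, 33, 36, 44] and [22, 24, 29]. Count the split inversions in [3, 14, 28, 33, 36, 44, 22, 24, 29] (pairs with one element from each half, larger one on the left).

11

For each element r of the right run, count left-run elements greater than r:
r = 22: 28, 33, 36, 44 → 4
r = 24: 28, 33, 36, 44 → 4
r = 29: 33, 36, 44 → 3
Cross-inversions: 4 + 4 + 3 = 11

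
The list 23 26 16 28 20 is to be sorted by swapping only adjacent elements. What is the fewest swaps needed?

5 adjacent swaps

Each adjacent swap fixes exactly one inversion, so the minimum swap count equals the number of inversions.
Count inversions — for each element, later elements that are smaller:
23: 16, 20 → 2
26: 16, 20 → 2
16: none → 0
28: 20 → 1
20: none → 0
Total inversions: 2 + 2 + 0 + 1 + 0 = 5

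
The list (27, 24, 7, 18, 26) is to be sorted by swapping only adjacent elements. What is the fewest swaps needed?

6 adjacent swaps

The minimum number of adjacent swaps to sort an array equals its inversion count, since every such swap removes exactly one inversion.
Count inversions — for each element, later elements that are smaller:
27: 24, 7, 18, 26 → 4
24: 7, 18 → 2
7: none → 0
18: none → 0
26: none → 0
Total inversions: 4 + 2 + 0 + 0 + 0 = 6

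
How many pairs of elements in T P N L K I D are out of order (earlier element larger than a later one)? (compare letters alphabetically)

21 inversions

For each element, count later entries that are smaller:
T: 6
P: 5
N: 4
L: 3
K: 2
I: 1
D: 0
Sum: 6 + 5 + 4 + 3 + 2 + 1 + 0 = 21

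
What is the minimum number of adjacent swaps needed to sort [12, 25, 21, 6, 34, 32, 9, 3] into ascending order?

17

The minimum number of adjacent swaps to sort an array equals its inversion count, since every such swap removes exactly one inversion.
Count inversions — for each element, later elements that are smaller:
12: 6, 9, 3 → 3
25: 21, 6, 9, 3 → 4
21: 6, 9, 3 → 3
6: 3 → 1
34: 32, 9, 3 → 3
32: 9, 3 → 2
9: 3 → 1
3: none → 0
Total inversions: 3 + 4 + 3 + 1 + 3 + 2 + 1 + 0 = 17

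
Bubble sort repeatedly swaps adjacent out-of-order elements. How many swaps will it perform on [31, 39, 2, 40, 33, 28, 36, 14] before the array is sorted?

16

Minimum adjacent swaps = number of inversions (each swap of adjacent out-of-order elements removes one inversion and no swap can remove more).
Count inversions — for each element, later elements that are smaller:
31: 2, 28, 14 → 3
39: 2, 33, 28, 36, 14 → 5
2: none → 0
40: 33, 28, 36, 14 → 4
33: 28, 14 → 2
28: 14 → 1
36: 14 → 1
14: none → 0
Total inversions: 3 + 5 + 0 + 4 + 2 + 1 + 1 + 0 = 16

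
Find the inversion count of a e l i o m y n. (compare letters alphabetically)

Element-by-element contributions:
a: 0
e: 0
l: 1
i: 0
o: 2
m: 0
y: 1
n: 0
Sum: 0 + 0 + 1 + 0 + 2 + 0 + 1 + 0 = 4

4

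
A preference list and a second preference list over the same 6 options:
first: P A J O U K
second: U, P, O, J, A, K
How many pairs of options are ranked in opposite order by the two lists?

7 pairs

Assign each item its position (1..6) in the first ordering, then rewrite the second ordering as that position sequence:
positions: P→1, A→2, J→3, O→4, U→5, K→6
second ordering as positions: [5, 1, 4, 3, 2, 6]
Discordant pairs = inversions in this position sequence.
5: 1, 4, 3, 2 → 4
1: 0
4: 3, 2 → 2
3: 2 → 1
2: 0
6: 0
Total: 4 + 0 + 2 + 1 + 0 + 0 = 7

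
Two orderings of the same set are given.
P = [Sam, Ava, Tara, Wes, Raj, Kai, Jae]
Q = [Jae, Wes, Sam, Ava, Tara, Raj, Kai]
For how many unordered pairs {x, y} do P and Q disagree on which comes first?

Assign each item its position (1..7) in the first ordering, then rewrite the second ordering as that position sequence:
positions: Sam→1, Ava→2, Tara→3, Wes→4, Raj→5, Kai→6, Jae→7
second ordering as positions: [7, 4, 1, 2, 3, 5, 6]
Discordant pairs = inversions in this position sequence.
7: 4, 1, 2, 3, 5, 6 → 6
4: 1, 2, 3 → 3
1: 0
2: 0
3: 0
5: 0
6: 0
Total: 6 + 3 + 0 + 0 + 0 + 0 + 0 = 9

Disagreeing pairs: 9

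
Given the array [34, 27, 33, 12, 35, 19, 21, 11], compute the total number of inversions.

Count, for each position, how many later elements it exceeds:
34: 6
27: 4
33: 4
12: 1
35: 3
19: 1
21: 1
11: 0
Sum: 6 + 4 + 4 + 1 + 3 + 1 + 1 + 0 = 20

There are 20 inversions.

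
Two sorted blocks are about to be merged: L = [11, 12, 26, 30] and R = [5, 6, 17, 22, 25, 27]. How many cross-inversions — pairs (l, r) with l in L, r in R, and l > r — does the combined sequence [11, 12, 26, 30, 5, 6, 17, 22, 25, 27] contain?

There are 15 split inversions.

For each element r of the right run, count left-run elements greater than r:
r = 5: 11, 12, 26, 30 → 4
r = 6: 11, 12, 26, 30 → 4
r = 17: 26, 30 → 2
r = 22: 26, 30 → 2
r = 25: 26, 30 → 2
r = 27: 30 → 1
Cross-inversions: 4 + 4 + 2 + 2 + 2 + 1 = 15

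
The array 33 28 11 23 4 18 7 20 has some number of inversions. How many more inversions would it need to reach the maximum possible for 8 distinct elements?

Maximum inversions for 8 distinct elements is C(8, 2) = 8·7/2 = 28.
Current inversions — for each element, count later smaller elements:
33: 7
28: 6
11: 2
23: 4
4: 0
18: 1
7: 0
20: 0
Current total: 7 + 6 + 2 + 4 + 0 + 1 + 0 + 0 = 20
Shortfall: 28 − 20 = 8

8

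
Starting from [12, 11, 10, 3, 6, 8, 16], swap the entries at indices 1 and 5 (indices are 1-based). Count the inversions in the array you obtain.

7 inversions

Positions 1 and 5 hold 12 and 6; after swapping, the array is [6, 11, 10, 3, 12, 8, 16].
Count, for each position, how many later elements it exceeds:
6 → 3 → 1
11 → 10, 3, 8 → 3
10 → 3, 8 → 2
3 → none → 0
12 → 8 → 1
8 → none → 0
16 → none → 0
Sum: 1 + 3 + 2 + 0 + 1 + 0 + 0 = 7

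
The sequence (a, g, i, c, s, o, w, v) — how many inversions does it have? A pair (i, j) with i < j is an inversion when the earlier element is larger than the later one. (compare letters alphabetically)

4 inversions

Element-by-element contributions:
a → none → 0
g → c → 1
i → c → 1
c → none → 0
s → o → 1
o → none → 0
w → v → 1
v → none → 0
Sum: 0 + 1 + 1 + 0 + 1 + 0 + 1 + 0 = 4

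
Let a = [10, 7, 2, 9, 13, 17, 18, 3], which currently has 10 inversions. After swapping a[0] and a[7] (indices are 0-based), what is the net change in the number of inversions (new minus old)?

-5

Positions 0 and 7 hold 10 and 3; after swapping, the array is [3, 7, 2, 9, 13, 17, 18, 10].
For each element, count later entries that are smaller:
3: 1
7: 1
2: 0
9: 0
13: 1
17: 1
18: 1
10: 0
Sum: 1 + 1 + 0 + 0 + 1 + 1 + 1 + 0 = 5
Change: 5 − 10 = -5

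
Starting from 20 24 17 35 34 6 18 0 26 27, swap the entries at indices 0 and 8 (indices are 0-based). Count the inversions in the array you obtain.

26

Positions 0 and 8 hold 20 and 26; after swapping, the array is [26, 24, 17, 35, 34, 6, 18, 0, 20, 27].
Sweep left to right; for each value list the smaller values that follow it:
26 → 24, 17, 6, 18, 0, 20 → 6
24 → 17, 6, 18, 0, 20 → 5
17 → 6, 0 → 2
35 → 34, 6, 18, 0, 20, 27 → 6
34 → 6, 18, 0, 20, 27 → 5
6 → 0 → 1
18 → 0 → 1
0 → none → 0
20 → none → 0
27 → none → 0
Sum: 6 + 5 + 2 + 6 + 5 + 1 + 1 + 0 + 0 + 0 = 26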